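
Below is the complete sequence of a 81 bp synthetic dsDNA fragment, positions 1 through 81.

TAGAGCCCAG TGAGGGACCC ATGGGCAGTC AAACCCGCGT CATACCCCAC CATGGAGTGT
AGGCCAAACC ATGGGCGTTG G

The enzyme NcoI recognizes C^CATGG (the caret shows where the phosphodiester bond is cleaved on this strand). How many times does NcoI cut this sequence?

CCATGG occurs starting at positions 19, 50, 69.
NcoI cuts at 3 sites.

3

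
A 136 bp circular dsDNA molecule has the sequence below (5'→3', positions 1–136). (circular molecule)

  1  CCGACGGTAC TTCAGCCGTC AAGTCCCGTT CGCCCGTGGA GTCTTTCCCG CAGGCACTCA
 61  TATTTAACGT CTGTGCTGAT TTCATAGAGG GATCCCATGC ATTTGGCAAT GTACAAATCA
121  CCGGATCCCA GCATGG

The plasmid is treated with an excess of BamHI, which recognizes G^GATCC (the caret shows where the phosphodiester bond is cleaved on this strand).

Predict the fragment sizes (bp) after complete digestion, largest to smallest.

103, 33 bp

BamHI sites (GGATCC) start at positions 90, 123.
BamHI cuts after the first base of each site, so after positions 90, 123.
Circular molecule, 2 cuts → 2 fragments:
  91–123 → 33 bp
  124–136 then 1–90 → 13 + 90 = 103 bp
Sorted largest to smallest: 103, 33 bp.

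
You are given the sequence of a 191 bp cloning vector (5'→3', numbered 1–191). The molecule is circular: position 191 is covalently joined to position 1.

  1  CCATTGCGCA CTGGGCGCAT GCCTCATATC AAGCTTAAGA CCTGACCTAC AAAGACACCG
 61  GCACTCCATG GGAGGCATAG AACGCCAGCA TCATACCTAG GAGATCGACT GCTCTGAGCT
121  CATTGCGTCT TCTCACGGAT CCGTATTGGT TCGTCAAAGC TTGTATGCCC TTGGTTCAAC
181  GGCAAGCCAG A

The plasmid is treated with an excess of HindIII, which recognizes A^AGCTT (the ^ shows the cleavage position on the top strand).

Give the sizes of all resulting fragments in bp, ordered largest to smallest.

HindIII sites (AAGCTT) start at positions 31, 157.
HindIII cuts after the first base of each site, so after positions 31, 157.
Circular molecule, 2 cuts → 2 fragments:
  32–157 → 126 bp
  158–191 then 1–31 → 34 + 31 = 65 bp
Sorted largest to smallest: 126, 65 bp.

126, 65 bp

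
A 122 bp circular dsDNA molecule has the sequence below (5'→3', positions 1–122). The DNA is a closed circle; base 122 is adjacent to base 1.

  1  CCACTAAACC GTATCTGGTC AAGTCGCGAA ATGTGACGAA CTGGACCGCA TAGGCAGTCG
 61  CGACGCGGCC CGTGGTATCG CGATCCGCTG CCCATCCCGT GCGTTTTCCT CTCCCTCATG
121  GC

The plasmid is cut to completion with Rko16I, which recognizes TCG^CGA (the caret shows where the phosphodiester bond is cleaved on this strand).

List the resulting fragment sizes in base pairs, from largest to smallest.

Rko16I sites (TCGCGA) start at positions 24, 58, 78.
Rko16I cuts after base 3 of each site, so after positions 26, 60, 80.
Circular molecule, 3 cuts → 3 fragments:
  27–60 → 34 bp
  61–80 → 20 bp
  81–122 then 1–26 → 42 + 26 = 68 bp
Sorted largest to smallest: 68, 34, 20 bp.

68, 34, 20 bp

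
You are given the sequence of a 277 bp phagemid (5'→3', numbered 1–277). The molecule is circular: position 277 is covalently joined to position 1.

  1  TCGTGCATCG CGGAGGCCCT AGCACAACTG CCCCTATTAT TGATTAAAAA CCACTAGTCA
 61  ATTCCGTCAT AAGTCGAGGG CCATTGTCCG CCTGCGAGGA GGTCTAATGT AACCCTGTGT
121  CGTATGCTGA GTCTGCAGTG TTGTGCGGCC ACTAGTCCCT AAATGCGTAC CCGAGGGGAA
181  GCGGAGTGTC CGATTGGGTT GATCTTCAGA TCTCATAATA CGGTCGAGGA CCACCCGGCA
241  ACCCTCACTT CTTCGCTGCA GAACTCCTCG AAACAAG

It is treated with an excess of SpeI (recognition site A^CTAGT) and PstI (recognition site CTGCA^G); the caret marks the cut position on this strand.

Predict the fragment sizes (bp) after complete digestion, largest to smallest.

109, 84, 70, 14 bp

SpeI sites (ACTAGT) start at positions 53, 151.
SpeI cuts after the first base of each site, so after positions 53, 151.
PstI sites (CTGCAG) start at positions 133, 256.
PstI cuts after base 5 of each site (before the last base), so after positions 137, 260.
Combined cut positions: 53, 137, 151, 260.
Circular molecule, 4 cuts → 4 fragments:
  54–137 → 84 bp
  138–151 → 14 bp
  152–260 → 109 bp
  261–277 then 1–53 → 17 + 53 = 70 bp
Sorted largest to smallest: 109, 84, 70, 14 bp.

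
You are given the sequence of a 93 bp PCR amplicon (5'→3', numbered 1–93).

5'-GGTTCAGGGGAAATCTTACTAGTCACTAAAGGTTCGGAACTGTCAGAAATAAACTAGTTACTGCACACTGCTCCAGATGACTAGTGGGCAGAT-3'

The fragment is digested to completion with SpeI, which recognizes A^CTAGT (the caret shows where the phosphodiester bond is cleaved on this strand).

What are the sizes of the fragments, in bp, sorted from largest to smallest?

35, 27, 18, 13 bp

SpeI sites (ACTAGT) start at positions 18, 53, 80.
SpeI cuts after the first base of each site, so after positions 18, 53, 80.
Linear molecule, 3 cuts → 4 fragments:
  1–18 → 18 bp
  19–53 → 35 bp
  54–80 → 27 bp
  81–93 → 13 bp
Sorted largest to smallest: 35, 27, 18, 13 bp.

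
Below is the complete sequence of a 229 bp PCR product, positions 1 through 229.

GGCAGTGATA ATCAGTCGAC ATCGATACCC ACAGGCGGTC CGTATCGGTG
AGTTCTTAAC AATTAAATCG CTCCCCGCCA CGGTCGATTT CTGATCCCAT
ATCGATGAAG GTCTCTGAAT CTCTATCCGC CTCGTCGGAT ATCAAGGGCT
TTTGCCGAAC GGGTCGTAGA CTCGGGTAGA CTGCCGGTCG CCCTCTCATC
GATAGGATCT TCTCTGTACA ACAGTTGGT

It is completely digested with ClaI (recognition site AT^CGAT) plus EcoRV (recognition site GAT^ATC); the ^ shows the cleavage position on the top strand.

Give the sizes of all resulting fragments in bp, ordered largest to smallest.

80, 59, 38, 30, 22 bp

ClaI sites (ATCGAT) start at positions 21, 101, 198.
ClaI cuts after base 2 of each site, so after positions 22, 102, 199.
The EcoRV site (GATATC) starts at position 138.
EcoRV cuts after base 3 of each site, so after position 140.
Combined cut positions: 22, 102, 140, 199.
Linear molecule, 4 cuts → 5 fragments:
  1–22 → 22 bp
  23–102 → 80 bp
  103–140 → 38 bp
  141–199 → 59 bp
  200–229 → 30 bp
Sorted largest to smallest: 80, 59, 38, 30, 22 bp.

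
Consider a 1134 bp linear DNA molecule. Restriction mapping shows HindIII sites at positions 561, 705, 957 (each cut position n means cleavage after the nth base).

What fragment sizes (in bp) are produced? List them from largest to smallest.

561, 252, 177, 144 bp

Linear molecule, 3 cuts → 4 fragments:
  561 − 0 = 561 bp
  705 − 561 = 144 bp
  957 − 705 = 252 bp
  1134 − 957 = 177 bp
Sorted largest to smallest: 561, 252, 177, 144 bp.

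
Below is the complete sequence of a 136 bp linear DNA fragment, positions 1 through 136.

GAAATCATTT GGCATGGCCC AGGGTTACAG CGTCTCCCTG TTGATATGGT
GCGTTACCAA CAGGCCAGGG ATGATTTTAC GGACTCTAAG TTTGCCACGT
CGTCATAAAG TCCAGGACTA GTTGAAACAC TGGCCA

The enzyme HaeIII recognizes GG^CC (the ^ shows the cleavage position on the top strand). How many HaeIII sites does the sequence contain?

3

GGCC occurs starting at positions 16, 63, 132.
HaeIII cuts at 3 sites.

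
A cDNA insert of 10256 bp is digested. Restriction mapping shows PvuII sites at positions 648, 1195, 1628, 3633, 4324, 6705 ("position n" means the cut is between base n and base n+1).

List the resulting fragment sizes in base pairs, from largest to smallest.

3551, 2381, 2005, 691, 648, 547, 433 bp

Linear molecule, 6 cuts → 7 fragments:
  648 − 0 = 648 bp
  1195 − 648 = 547 bp
  1628 − 1195 = 433 bp
  3633 − 1628 = 2005 bp
  4324 − 3633 = 691 bp
  6705 − 4324 = 2381 bp
  10256 − 6705 = 3551 bp
Sorted largest to smallest: 3551, 2381, 2005, 691, 648, 547, 433 bp.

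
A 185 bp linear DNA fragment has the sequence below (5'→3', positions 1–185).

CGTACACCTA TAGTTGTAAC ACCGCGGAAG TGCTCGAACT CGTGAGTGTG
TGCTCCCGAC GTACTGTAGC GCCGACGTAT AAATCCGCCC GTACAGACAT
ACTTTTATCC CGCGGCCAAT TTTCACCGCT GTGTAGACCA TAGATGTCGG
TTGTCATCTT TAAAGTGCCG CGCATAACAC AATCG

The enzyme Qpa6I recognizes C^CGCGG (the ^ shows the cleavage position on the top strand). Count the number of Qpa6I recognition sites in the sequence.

CCGCGG occurs starting at positions 22, 110.
Qpa6I cuts at 2 sites.

2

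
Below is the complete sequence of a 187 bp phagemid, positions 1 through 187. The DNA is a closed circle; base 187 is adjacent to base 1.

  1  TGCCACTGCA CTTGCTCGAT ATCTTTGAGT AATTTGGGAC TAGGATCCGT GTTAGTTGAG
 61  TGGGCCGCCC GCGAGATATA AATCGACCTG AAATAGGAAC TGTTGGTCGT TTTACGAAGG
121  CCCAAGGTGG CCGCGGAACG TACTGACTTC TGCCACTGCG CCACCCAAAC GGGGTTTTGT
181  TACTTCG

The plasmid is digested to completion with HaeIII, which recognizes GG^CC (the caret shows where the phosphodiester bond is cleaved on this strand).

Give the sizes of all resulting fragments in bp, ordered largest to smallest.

121, 56, 10 bp

HaeIII sites (GGCC) start at positions 63, 119, 129.
HaeIII cuts after base 2 of each site, so after positions 64, 120, 130.
Circular molecule, 3 cuts → 3 fragments:
  65–120 → 56 bp
  121–130 → 10 bp
  131–187 then 1–64 → 57 + 64 = 121 bp
Sorted largest to smallest: 121, 56, 10 bp.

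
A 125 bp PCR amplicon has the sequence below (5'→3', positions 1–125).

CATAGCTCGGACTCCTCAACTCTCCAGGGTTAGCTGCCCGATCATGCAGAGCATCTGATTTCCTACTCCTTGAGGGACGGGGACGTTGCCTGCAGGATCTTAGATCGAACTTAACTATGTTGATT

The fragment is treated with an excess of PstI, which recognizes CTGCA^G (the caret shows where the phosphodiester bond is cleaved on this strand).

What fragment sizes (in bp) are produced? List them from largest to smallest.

The PstI site (CTGCAG) starts at position 90.
PstI cuts after base 5 of each site (before the last base), so after position 94.
Linear molecule, 1 cut → 2 fragments:
  1–94 → 94 bp
  95–125 → 31 bp
Sorted largest to smallest: 94, 31 bp.

94, 31 bp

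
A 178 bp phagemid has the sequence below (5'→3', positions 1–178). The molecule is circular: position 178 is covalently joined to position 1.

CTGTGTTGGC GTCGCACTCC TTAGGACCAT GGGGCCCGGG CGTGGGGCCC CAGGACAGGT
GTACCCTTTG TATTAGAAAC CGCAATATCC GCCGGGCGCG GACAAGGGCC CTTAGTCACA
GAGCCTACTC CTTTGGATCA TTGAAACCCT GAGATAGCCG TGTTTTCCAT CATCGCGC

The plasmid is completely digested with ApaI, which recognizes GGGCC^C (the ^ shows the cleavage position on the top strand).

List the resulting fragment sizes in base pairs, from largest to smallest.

104, 61, 13 bp

ApaI sites (GGGCCC) start at positions 32, 45, 106.
ApaI cuts after base 5 of each site (before the last base), so after positions 36, 49, 110.
Circular molecule, 3 cuts → 3 fragments:
  37–49 → 13 bp
  50–110 → 61 bp
  111–178 then 1–36 → 68 + 36 = 104 bp
Sorted largest to smallest: 104, 61, 13 bp.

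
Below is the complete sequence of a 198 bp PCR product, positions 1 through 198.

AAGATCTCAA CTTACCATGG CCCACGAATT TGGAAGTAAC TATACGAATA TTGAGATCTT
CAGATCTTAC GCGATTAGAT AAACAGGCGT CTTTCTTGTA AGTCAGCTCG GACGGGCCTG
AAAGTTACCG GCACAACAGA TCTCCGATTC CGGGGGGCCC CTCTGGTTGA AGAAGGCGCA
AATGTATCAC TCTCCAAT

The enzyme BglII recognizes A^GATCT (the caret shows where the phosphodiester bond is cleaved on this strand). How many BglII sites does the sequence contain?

4

AGATCT occurs starting at positions 2, 54, 62, 138.
BglII cuts at 4 sites.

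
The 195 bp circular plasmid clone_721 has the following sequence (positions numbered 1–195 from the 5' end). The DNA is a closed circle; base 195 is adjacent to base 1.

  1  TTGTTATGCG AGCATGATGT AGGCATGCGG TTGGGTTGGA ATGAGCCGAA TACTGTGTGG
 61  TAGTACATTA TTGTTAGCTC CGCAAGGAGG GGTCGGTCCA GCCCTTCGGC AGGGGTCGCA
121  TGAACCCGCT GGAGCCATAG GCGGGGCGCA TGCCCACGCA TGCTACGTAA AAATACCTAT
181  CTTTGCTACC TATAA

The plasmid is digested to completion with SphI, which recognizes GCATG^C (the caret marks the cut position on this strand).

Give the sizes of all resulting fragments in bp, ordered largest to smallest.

SphI sites (GCATGC) start at positions 23, 148, 158.
SphI cuts after base 5 of each site (before the last base), so after positions 27, 152, 162.
Circular molecule, 3 cuts → 3 fragments:
  28–152 → 125 bp
  153–162 → 10 bp
  163–195 then 1–27 → 33 + 27 = 60 bp
Sorted largest to smallest: 125, 60, 10 bp.

125, 60, 10 bp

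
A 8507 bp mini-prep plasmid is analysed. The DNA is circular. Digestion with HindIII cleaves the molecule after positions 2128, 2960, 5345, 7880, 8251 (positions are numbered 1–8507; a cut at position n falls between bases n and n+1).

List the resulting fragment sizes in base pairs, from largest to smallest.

2535, 2385, 2384, 832, 371 bp

Circular molecule, 5 cuts → 5 fragments:
  2960 − 2128 = 832 bp
  5345 − 2960 = 2385 bp
  7880 − 5345 = 2535 bp
  8251 − 7880 = 371 bp
  wrap: 8507 − 8251 + 2128 = 2384 bp
Sorted largest to smallest: 2535, 2385, 2384, 832, 371 bp.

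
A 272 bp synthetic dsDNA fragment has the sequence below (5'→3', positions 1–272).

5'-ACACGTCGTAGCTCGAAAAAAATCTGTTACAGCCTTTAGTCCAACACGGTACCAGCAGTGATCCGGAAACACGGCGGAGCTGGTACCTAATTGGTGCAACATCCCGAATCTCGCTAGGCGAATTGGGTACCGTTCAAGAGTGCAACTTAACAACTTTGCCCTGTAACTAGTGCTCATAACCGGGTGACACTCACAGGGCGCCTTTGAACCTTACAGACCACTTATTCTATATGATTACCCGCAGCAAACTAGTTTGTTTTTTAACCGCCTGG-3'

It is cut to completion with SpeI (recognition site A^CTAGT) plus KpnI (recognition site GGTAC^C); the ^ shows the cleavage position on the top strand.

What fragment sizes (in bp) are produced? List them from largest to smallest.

82, 52, 44, 36, 34, 24 bp

SpeI sites (ACTAGT) start at positions 166, 248.
SpeI cuts after the first base of each site, so after positions 166, 248.
KpnI sites (GGTACC) start at positions 48, 82, 126.
KpnI cuts after base 5 of each site (before the last base), so after positions 52, 86, 130.
Combined cut positions: 52, 86, 130, 166, 248.
Linear molecule, 5 cuts → 6 fragments:
  1–52 → 52 bp
  53–86 → 34 bp
  87–130 → 44 bp
  131–166 → 36 bp
  167–248 → 82 bp
  249–272 → 24 bp
Sorted largest to smallest: 82, 52, 44, 36, 34, 24 bp.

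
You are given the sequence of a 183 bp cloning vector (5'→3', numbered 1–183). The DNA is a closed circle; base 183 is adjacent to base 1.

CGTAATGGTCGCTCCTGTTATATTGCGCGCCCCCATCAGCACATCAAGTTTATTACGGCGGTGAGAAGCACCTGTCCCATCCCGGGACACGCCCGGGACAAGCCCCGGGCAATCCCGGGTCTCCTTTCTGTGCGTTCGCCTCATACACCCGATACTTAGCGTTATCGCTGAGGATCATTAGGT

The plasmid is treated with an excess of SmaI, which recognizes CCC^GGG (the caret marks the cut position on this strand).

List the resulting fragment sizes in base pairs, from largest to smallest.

150, 12, 11, 10 bp

SmaI sites (CCCGGG) start at positions 81, 92, 104, 114.
SmaI cuts after base 3 of each site, so after positions 83, 94, 106, 116.
Circular molecule, 4 cuts → 4 fragments:
  84–94 → 11 bp
  95–106 → 12 bp
  107–116 → 10 bp
  117–183 then 1–83 → 67 + 83 = 150 bp
Sorted largest to smallest: 150, 12, 11, 10 bp.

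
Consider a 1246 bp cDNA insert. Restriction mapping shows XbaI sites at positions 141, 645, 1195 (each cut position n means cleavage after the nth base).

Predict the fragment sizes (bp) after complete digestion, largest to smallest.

Linear molecule, 3 cuts → 4 fragments:
  141 − 0 = 141 bp
  645 − 141 = 504 bp
  1195 − 645 = 550 bp
  1246 − 1195 = 51 bp
Sorted largest to smallest: 550, 504, 141, 51 bp.

550, 504, 141, 51 bp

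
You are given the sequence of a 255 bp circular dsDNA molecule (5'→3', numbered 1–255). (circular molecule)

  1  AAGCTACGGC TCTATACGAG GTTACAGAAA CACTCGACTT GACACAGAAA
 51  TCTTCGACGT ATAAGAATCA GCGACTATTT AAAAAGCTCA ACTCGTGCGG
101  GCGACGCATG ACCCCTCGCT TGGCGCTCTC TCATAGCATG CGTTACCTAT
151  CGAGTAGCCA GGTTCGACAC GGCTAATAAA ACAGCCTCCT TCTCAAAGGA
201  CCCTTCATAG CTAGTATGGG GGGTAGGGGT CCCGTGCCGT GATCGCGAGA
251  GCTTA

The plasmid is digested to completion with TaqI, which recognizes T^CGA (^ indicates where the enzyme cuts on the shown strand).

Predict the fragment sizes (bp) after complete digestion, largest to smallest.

125, 96, 20, 14 bp

TaqI sites (TCGA) start at positions 34, 54, 150, 164.
TaqI cuts after the first base of each site, so after positions 34, 54, 150, 164.
Circular molecule, 4 cuts → 4 fragments:
  35–54 → 20 bp
  55–150 → 96 bp
  151–164 → 14 bp
  165–255 then 1–34 → 91 + 34 = 125 bp
Sorted largest to smallest: 125, 96, 20, 14 bp.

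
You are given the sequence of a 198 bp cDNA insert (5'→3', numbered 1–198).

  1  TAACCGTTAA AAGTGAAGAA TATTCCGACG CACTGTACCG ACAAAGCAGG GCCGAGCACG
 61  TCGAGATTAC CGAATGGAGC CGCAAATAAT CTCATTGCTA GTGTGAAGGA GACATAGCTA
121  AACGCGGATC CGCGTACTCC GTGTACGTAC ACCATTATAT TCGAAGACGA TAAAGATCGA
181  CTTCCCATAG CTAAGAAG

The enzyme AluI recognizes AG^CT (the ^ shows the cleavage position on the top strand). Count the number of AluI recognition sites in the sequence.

AGCT occurs starting at positions 116, 189.
AluI cuts at 2 sites.

2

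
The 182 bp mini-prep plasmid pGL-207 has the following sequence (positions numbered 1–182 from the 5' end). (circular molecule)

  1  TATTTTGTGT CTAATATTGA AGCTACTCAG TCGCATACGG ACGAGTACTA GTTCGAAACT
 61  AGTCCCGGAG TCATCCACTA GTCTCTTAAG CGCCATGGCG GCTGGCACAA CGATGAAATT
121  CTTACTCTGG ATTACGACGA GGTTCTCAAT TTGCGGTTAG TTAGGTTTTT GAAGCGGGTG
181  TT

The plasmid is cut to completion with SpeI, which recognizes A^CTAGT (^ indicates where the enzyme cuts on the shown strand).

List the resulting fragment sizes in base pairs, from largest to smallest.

152, 19, 11 bp

SpeI sites (ACTAGT) start at positions 47, 58, 77.
SpeI cuts after the first base of each site, so after positions 47, 58, 77.
Circular molecule, 3 cuts → 3 fragments:
  48–58 → 11 bp
  59–77 → 19 bp
  78–182 then 1–47 → 105 + 47 = 152 bp
Sorted largest to smallest: 152, 19, 11 bp.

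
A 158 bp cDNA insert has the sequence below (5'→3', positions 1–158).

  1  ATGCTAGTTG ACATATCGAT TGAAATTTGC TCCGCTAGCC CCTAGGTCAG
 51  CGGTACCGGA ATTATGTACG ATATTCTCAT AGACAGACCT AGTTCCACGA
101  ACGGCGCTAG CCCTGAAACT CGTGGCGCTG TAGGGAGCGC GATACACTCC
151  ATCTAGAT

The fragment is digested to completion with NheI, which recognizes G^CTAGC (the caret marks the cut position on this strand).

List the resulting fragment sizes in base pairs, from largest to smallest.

72, 52, 34 bp

NheI sites (GCTAGC) start at positions 34, 106.
NheI cuts after the first base of each site, so after positions 34, 106.
Linear molecule, 2 cuts → 3 fragments:
  1–34 → 34 bp
  35–106 → 72 bp
  107–158 → 52 bp
Sorted largest to smallest: 72, 52, 34 bp.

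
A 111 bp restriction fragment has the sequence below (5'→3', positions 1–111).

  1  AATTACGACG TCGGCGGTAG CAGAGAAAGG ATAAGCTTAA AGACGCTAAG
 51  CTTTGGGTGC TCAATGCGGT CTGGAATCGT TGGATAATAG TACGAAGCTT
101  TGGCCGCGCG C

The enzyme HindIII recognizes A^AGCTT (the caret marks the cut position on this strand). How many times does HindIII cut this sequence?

AAGCTT occurs starting at positions 33, 48, 95.
HindIII cuts at 3 sites.

3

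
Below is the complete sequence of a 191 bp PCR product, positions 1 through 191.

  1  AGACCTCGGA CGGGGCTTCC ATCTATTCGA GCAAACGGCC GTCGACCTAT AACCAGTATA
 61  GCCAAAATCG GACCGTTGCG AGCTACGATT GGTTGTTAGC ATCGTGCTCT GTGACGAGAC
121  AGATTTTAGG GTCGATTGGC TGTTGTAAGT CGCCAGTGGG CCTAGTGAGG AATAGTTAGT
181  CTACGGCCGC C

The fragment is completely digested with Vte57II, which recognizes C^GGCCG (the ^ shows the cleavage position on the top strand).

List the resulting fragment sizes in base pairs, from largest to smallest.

148, 36, 7 bp

Vte57II sites (CGGCCG) start at positions 36, 184.
Vte57II cuts after the first base of each site, so after positions 36, 184.
Linear molecule, 2 cuts → 3 fragments:
  1–36 → 36 bp
  37–184 → 148 bp
  185–191 → 7 bp
Sorted largest to smallest: 148, 36, 7 bp.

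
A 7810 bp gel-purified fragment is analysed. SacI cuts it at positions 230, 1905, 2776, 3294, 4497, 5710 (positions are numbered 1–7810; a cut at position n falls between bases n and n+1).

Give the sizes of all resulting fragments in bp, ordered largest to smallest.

2100, 1675, 1213, 1203, 871, 518, 230 bp

Linear molecule, 6 cuts → 7 fragments:
  230 − 0 = 230 bp
  1905 − 230 = 1675 bp
  2776 − 1905 = 871 bp
  3294 − 2776 = 518 bp
  4497 − 3294 = 1203 bp
  5710 − 4497 = 1213 bp
  7810 − 5710 = 2100 bp
Sorted largest to smallest: 2100, 1675, 1213, 1203, 871, 518, 230 bp.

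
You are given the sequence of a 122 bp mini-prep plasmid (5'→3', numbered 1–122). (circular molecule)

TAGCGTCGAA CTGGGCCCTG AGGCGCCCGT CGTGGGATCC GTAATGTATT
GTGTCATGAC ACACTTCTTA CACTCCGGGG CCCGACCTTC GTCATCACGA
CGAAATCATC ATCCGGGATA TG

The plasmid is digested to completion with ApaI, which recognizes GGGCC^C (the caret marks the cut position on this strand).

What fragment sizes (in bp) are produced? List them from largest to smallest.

ApaI sites (GGGCCC) start at positions 13, 78.
ApaI cuts after base 5 of each site (before the last base), so after positions 17, 82.
Circular molecule, 2 cuts → 2 fragments:
  18–82 → 65 bp
  83–122 then 1–17 → 40 + 17 = 57 bp
Sorted largest to smallest: 65, 57 bp.

65, 57 bp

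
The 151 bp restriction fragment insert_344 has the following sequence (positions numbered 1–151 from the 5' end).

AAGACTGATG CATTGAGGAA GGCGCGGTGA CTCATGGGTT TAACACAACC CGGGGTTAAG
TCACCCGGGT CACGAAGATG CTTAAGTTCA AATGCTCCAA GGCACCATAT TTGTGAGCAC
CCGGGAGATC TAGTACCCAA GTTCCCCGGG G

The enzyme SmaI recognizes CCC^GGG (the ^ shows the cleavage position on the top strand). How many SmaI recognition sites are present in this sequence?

4

CCCGGG occurs starting at positions 49, 64, 120, 145.
SmaI cuts at 4 sites.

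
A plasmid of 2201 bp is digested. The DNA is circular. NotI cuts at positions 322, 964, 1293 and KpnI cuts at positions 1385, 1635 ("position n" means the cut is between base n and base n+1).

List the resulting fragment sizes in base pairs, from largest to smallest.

Combined cut positions (sorted): 322, 964, 1293, 1385, 1635.
Circular molecule, 5 cuts → 5 fragments:
  964 − 322 = 642 bp
  1293 − 964 = 329 bp
  1385 − 1293 = 92 bp
  1635 − 1385 = 250 bp
  wrap: 2201 − 1635 + 322 = 888 bp
Sorted largest to smallest: 888, 642, 329, 250, 92 bp.

888, 642, 329, 250, 92 bp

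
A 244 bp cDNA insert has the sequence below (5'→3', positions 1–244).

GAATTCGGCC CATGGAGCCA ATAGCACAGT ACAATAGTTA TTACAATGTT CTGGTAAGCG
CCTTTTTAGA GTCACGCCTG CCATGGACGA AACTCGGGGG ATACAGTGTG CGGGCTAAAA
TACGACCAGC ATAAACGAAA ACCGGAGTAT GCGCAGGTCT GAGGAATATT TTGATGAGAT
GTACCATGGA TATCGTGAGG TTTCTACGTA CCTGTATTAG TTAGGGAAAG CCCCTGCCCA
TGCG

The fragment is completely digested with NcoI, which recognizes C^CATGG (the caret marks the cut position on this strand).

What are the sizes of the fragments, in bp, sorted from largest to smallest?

103, 71, 60, 10 bp

NcoI sites (CCATGG) start at positions 10, 81, 184.
NcoI cuts after the first base of each site, so after positions 10, 81, 184.
Linear molecule, 3 cuts → 4 fragments:
  1–10 → 10 bp
  11–81 → 71 bp
  82–184 → 103 bp
  185–244 → 60 bp
Sorted largest to smallest: 103, 71, 60, 10 bp.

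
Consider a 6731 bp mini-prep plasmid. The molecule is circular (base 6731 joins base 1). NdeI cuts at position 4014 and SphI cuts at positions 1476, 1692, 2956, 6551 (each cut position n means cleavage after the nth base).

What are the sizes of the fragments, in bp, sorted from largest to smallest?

2537, 1656, 1264, 1058, 216 bp

Combined cut positions (sorted): 1476, 1692, 2956, 4014, 6551.
Circular molecule, 5 cuts → 5 fragments:
  1692 − 1476 = 216 bp
  2956 − 1692 = 1264 bp
  4014 − 2956 = 1058 bp
  6551 − 4014 = 2537 bp
  wrap: 6731 − 6551 + 1476 = 1656 bp
Sorted largest to smallest: 2537, 1656, 1264, 1058, 216 bp.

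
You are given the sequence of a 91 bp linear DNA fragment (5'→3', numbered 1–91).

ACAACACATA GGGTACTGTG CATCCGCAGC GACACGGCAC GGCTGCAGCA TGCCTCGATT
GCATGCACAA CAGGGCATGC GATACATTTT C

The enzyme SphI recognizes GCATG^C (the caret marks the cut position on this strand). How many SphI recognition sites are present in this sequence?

3

GCATGC occurs starting at positions 48, 61, 75.
SphI cuts at 3 sites.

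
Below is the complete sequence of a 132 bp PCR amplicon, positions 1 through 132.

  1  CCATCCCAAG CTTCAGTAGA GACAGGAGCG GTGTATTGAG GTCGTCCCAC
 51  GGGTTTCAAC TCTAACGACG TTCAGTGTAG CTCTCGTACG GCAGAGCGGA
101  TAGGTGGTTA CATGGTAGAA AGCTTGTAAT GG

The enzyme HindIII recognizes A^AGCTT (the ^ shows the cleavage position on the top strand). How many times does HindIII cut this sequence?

AAGCTT occurs starting at positions 8, 120.
HindIII cuts at 2 sites.

2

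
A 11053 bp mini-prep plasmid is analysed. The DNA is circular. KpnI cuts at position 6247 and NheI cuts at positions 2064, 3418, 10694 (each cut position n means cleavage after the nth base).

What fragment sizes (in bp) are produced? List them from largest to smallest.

Combined cut positions (sorted): 2064, 3418, 6247, 10694.
Circular molecule, 4 cuts → 4 fragments:
  3418 − 2064 = 1354 bp
  6247 − 3418 = 2829 bp
  10694 − 6247 = 4447 bp
  wrap: 11053 − 10694 + 2064 = 2423 bp
Sorted largest to smallest: 4447, 2829, 2423, 1354 bp.

4447, 2829, 2423, 1354 bp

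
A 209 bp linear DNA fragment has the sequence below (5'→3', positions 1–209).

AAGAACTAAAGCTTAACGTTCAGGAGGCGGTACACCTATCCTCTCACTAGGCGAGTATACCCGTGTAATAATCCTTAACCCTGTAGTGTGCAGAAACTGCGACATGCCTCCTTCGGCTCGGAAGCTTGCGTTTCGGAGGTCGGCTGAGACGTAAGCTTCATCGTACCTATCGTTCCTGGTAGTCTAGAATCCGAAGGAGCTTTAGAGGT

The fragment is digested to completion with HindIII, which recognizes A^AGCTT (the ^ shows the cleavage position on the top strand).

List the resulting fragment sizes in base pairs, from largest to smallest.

113, 56, 31, 9 bp

HindIII sites (AAGCTT) start at positions 9, 122, 153.
HindIII cuts after the first base of each site, so after positions 9, 122, 153.
Linear molecule, 3 cuts → 4 fragments:
  1–9 → 9 bp
  10–122 → 113 bp
  123–153 → 31 bp
  154–209 → 56 bp
Sorted largest to smallest: 113, 56, 31, 9 bp.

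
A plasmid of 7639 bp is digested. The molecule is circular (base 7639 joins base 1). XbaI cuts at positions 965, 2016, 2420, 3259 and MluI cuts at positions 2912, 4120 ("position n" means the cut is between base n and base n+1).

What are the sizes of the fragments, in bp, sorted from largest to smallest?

Combined cut positions (sorted): 965, 2016, 2420, 2912, 3259, 4120.
Circular molecule, 6 cuts → 6 fragments:
  2016 − 965 = 1051 bp
  2420 − 2016 = 404 bp
  2912 − 2420 = 492 bp
  3259 − 2912 = 347 bp
  4120 − 3259 = 861 bp
  wrap: 7639 − 4120 + 965 = 4484 bp
Sorted largest to smallest: 4484, 1051, 861, 492, 404, 347 bp.

4484, 1051, 861, 492, 404, 347 bp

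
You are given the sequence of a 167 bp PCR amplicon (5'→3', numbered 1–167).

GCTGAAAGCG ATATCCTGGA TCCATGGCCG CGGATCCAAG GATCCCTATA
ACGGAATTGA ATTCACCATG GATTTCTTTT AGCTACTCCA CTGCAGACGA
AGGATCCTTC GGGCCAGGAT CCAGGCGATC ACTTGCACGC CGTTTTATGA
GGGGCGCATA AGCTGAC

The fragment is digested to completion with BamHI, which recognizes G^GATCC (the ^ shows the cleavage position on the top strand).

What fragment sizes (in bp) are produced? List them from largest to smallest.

BamHI sites (GGATCC) start at positions 18, 32, 40, 102, 117.
BamHI cuts after the first base of each site, so after positions 18, 32, 40, 102, 117.
Linear molecule, 5 cuts → 6 fragments:
  1–18 → 18 bp
  19–32 → 14 bp
  33–40 → 8 bp
  41–102 → 62 bp
  103–117 → 15 bp
  118–167 → 50 bp
Sorted largest to smallest: 62, 50, 18, 15, 14, 8 bp.

62, 50, 18, 15, 14, 8 bp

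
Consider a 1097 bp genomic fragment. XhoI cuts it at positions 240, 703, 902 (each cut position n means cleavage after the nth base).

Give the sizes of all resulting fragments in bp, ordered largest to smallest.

Linear molecule, 3 cuts → 4 fragments:
  240 − 0 = 240 bp
  703 − 240 = 463 bp
  902 − 703 = 199 bp
  1097 − 902 = 195 bp
Sorted largest to smallest: 463, 240, 199, 195 bp.

463, 240, 199, 195 bp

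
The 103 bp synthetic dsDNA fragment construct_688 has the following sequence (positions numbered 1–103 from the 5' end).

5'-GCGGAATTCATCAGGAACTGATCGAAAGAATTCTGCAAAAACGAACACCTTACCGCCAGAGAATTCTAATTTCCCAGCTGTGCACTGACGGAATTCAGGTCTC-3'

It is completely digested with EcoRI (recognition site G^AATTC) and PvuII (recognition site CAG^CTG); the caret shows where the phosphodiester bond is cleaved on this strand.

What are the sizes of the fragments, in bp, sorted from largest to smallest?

33, 24, 16, 14, 12, 4 bp

EcoRI sites (GAATTC) start at positions 4, 28, 61, 91.
EcoRI cuts after the first base of each site, so after positions 4, 28, 61, 91.
The PvuII site (CAGCTG) starts at position 75.
PvuII cuts after base 3 of each site, so after position 77.
Combined cut positions: 4, 28, 61, 77, 91.
Linear molecule, 5 cuts → 6 fragments:
  1–4 → 4 bp
  5–28 → 24 bp
  29–61 → 33 bp
  62–77 → 16 bp
  78–91 → 14 bp
  92–103 → 12 bp
Sorted largest to smallest: 33, 24, 16, 14, 12, 4 bp.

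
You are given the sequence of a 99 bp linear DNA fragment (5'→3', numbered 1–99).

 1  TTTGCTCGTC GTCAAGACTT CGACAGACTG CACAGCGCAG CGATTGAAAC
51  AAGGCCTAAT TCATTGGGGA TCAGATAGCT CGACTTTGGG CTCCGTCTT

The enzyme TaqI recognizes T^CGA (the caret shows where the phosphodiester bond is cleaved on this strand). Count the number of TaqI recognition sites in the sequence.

TCGA occurs starting at positions 20, 80.
TaqI cuts at 2 sites.

2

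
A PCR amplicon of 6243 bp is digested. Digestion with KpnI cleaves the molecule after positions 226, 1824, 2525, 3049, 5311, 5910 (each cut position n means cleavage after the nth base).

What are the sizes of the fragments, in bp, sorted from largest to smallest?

2262, 1598, 701, 599, 524, 333, 226 bp

Linear molecule, 6 cuts → 7 fragments:
  226 − 0 = 226 bp
  1824 − 226 = 1598 bp
  2525 − 1824 = 701 bp
  3049 − 2525 = 524 bp
  5311 − 3049 = 2262 bp
  5910 − 5311 = 599 bp
  6243 − 5910 = 333 bp
Sorted largest to smallest: 2262, 1598, 701, 599, 524, 333, 226 bp.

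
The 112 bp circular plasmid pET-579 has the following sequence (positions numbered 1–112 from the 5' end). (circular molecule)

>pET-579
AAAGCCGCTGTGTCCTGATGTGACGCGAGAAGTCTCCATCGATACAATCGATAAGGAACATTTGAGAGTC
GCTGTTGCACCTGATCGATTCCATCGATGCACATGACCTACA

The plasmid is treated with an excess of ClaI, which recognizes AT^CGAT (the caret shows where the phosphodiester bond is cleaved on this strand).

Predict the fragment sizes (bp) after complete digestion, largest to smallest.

ClaI sites (ATCGAT) start at positions 38, 47, 84, 93.
ClaI cuts after base 2 of each site, so after positions 39, 48, 85, 94.
Circular molecule, 4 cuts → 4 fragments:
  40–48 → 9 bp
  49–85 → 37 bp
  86–94 → 9 bp
  95–112 then 1–39 → 18 + 39 = 57 bp
Sorted largest to smallest: 57, 37, 9, 9 bp.

57, 37, 9, 9 bp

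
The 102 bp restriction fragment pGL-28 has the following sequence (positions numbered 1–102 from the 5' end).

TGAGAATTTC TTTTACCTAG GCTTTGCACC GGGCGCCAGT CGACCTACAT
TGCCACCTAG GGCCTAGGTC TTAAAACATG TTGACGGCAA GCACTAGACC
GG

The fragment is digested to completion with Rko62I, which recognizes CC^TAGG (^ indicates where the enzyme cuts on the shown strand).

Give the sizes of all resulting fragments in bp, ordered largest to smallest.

Rko62I sites (CCTAGG) start at positions 16, 56, 63.
Rko62I cuts after base 2 of each site, so after positions 17, 57, 64.
Linear molecule, 3 cuts → 4 fragments:
  1–17 → 17 bp
  18–57 → 40 bp
  58–64 → 7 bp
  65–102 → 38 bp
Sorted largest to smallest: 40, 38, 17, 7 bp.

40, 38, 17, 7 bp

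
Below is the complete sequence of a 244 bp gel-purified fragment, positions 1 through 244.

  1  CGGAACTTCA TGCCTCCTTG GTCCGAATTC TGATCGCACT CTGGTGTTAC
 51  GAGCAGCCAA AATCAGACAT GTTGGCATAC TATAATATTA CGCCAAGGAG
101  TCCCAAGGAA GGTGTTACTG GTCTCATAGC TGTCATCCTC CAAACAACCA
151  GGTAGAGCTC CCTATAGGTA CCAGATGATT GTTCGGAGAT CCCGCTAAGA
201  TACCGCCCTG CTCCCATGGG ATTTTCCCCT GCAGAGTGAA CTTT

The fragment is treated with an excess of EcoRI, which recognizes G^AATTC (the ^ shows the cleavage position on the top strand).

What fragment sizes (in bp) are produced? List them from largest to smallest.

219, 25 bp

The EcoRI site (GAATTC) starts at position 25.
EcoRI cuts after the first base of each site, so after position 25.
Linear molecule, 1 cut → 2 fragments:
  1–25 → 25 bp
  26–244 → 219 bp
Sorted largest to smallest: 219, 25 bp.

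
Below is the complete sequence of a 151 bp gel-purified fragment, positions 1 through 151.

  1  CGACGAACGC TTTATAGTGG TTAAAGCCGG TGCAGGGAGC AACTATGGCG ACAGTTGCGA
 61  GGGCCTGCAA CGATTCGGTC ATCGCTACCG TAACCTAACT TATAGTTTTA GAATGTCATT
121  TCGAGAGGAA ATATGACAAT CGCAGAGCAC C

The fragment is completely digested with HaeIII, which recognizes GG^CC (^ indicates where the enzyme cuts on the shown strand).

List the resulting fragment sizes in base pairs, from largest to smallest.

88, 63 bp

The HaeIII site (GGCC) starts at position 62.
HaeIII cuts after base 2 of each site, so after position 63.
Linear molecule, 1 cut → 2 fragments:
  1–63 → 63 bp
  64–151 → 88 bp
Sorted largest to smallest: 88, 63 bp.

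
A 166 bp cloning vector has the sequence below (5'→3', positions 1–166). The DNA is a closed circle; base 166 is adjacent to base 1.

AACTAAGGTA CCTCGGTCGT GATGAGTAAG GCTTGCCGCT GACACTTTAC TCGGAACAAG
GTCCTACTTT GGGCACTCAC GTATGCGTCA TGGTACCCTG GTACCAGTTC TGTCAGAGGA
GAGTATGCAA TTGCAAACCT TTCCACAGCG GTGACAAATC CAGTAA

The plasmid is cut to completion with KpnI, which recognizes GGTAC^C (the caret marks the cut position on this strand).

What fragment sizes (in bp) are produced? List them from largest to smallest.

KpnI sites (GGTACC) start at positions 7, 92, 100.
KpnI cuts after base 5 of each site (before the last base), so after positions 11, 96, 104.
Circular molecule, 3 cuts → 3 fragments:
  12–96 → 85 bp
  97–104 → 8 bp
  105–166 then 1–11 → 62 + 11 = 73 bp
Sorted largest to smallest: 85, 73, 8 bp.

85, 73, 8 bp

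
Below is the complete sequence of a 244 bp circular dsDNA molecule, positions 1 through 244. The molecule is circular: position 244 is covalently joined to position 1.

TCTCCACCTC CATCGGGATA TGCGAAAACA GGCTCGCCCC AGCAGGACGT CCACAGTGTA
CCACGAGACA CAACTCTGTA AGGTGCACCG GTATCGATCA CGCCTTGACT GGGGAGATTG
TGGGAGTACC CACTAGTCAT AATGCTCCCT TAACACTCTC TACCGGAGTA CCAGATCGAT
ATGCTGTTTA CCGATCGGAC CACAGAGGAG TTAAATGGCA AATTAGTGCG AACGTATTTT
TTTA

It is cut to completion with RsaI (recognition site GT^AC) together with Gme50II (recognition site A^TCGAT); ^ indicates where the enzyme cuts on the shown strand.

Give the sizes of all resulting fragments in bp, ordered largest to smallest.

RsaI sites (GTAC) start at positions 58, 126, 168.
RsaI cuts after base 2 of each site, so after positions 59, 127, 169.
Gme50II sites (ATCGAT) start at positions 93, 175.
Gme50II cuts after the first base of each site, so after positions 93, 175.
Combined cut positions: 59, 93, 127, 169, 175.
Circular molecule, 5 cuts → 5 fragments:
  60–93 → 34 bp
  94–127 → 34 bp
  128–169 → 42 bp
  170–175 → 6 bp
  176–244 then 1–59 → 69 + 59 = 128 bp
Sorted largest to smallest: 128, 42, 34, 34, 6 bp.

128, 42, 34, 34, 6 bp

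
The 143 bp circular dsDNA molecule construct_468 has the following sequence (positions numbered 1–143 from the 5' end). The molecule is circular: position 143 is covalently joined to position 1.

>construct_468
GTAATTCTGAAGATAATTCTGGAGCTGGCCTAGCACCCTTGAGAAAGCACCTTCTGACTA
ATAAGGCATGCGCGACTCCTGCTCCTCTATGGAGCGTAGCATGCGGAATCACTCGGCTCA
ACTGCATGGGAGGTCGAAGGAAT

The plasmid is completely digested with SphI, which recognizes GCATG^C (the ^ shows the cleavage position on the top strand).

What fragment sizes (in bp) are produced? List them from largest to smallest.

SphI sites (GCATGC) start at positions 66, 99.
SphI cuts after base 5 of each site (before the last base), so after positions 70, 103.
Circular molecule, 2 cuts → 2 fragments:
  71–103 → 33 bp
  104–143 then 1–70 → 40 + 70 = 110 bp
Sorted largest to smallest: 110, 33 bp.

110, 33 bp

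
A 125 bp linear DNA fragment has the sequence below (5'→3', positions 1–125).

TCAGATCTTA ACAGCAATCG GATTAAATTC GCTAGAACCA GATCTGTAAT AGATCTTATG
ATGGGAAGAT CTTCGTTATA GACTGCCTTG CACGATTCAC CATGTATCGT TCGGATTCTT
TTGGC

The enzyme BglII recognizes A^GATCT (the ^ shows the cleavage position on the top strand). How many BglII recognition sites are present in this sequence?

AGATCT occurs starting at positions 3, 40, 51, 67.
BglII cuts at 4 sites.

4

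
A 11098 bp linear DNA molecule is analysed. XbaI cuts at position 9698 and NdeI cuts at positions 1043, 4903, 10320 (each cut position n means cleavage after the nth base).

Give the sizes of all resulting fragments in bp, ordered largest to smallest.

Combined cut positions (sorted): 1043, 4903, 9698, 10320.
Linear molecule, 4 cuts → 5 fragments:
  1043 − 0 = 1043 bp
  4903 − 1043 = 3860 bp
  9698 − 4903 = 4795 bp
  10320 − 9698 = 622 bp
  11098 − 10320 = 778 bp
Sorted largest to smallest: 4795, 3860, 1043, 778, 622 bp.

4795, 3860, 1043, 778, 622 bp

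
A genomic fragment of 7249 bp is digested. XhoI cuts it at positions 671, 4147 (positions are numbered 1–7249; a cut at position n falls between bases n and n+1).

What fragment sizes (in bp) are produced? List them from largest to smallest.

3476, 3102, 671 bp

Linear molecule, 2 cuts → 3 fragments:
  671 − 0 = 671 bp
  4147 − 671 = 3476 bp
  7249 − 4147 = 3102 bp
Sorted largest to smallest: 3476, 3102, 671 bp.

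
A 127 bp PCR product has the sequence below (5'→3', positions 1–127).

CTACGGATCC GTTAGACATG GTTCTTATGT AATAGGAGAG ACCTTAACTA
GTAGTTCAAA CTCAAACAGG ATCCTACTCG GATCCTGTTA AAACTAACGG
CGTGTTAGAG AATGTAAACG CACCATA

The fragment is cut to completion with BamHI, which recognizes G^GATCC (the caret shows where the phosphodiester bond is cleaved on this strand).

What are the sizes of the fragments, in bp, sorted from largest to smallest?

BamHI sites (GGATCC) start at positions 5, 69, 80.
BamHI cuts after the first base of each site, so after positions 5, 69, 80.
Linear molecule, 3 cuts → 4 fragments:
  1–5 → 5 bp
  6–69 → 64 bp
  70–80 → 11 bp
  81–127 → 47 bp
Sorted largest to smallest: 64, 47, 11, 5 bp.

64, 47, 11, 5 bp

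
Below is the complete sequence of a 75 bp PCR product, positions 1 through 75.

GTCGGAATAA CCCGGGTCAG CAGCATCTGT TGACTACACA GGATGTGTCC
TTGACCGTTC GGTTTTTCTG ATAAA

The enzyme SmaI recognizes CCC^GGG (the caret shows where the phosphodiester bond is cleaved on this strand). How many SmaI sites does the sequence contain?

CCCGGG occurs starting at position 11.
SmaI cuts at 1 site.

1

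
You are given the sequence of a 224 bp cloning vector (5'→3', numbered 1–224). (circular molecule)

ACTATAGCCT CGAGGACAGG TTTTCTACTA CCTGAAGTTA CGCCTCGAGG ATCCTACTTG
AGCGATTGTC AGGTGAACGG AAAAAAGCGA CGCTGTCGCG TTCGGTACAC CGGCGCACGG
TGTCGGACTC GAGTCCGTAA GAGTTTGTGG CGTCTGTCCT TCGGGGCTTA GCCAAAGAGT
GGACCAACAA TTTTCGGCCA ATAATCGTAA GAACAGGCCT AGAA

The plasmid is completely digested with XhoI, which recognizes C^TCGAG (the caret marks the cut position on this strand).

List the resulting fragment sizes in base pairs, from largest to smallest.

XhoI sites (CTCGAG) start at positions 9, 44, 128.
XhoI cuts after the first base of each site, so after positions 9, 44, 128.
Circular molecule, 3 cuts → 3 fragments:
  10–44 → 35 bp
  45–128 → 84 bp
  129–224 then 1–9 → 96 + 9 = 105 bp
Sorted largest to smallest: 105, 84, 35 bp.

105, 84, 35 bp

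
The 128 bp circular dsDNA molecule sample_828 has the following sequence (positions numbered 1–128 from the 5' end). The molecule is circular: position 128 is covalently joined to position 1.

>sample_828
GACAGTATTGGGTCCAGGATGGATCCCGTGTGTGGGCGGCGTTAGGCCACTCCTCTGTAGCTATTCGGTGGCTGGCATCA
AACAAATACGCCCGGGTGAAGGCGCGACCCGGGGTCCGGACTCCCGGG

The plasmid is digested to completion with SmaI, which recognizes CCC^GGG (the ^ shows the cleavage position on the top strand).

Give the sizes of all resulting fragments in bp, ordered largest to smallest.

SmaI sites (CCCGGG) start at positions 91, 108, 123.
SmaI cuts after base 3 of each site, so after positions 93, 110, 125.
Circular molecule, 3 cuts → 3 fragments:
  94–110 → 17 bp
  111–125 → 15 bp
  126–128 then 1–93 → 3 + 93 = 96 bp
Sorted largest to smallest: 96, 17, 15 bp.

96, 17, 15 bp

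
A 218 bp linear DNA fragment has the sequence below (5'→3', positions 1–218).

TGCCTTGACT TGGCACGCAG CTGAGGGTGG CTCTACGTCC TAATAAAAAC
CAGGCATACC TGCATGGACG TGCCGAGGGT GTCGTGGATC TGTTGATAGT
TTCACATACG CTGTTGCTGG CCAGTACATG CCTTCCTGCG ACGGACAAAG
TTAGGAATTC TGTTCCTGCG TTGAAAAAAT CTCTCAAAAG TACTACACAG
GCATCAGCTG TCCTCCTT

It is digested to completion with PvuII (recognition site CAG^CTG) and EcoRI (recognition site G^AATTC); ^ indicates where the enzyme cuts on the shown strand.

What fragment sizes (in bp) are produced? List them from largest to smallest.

PvuII sites (CAGCTG) start at positions 18, 205.
PvuII cuts after base 3 of each site, so after positions 20, 207.
The EcoRI site (GAATTC) starts at position 155.
EcoRI cuts after the first base of each site, so after position 155.
Combined cut positions: 20, 155, 207.
Linear molecule, 3 cuts → 4 fragments:
  1–20 → 20 bp
  21–155 → 135 bp
  156–207 → 52 bp
  208–218 → 11 bp
Sorted largest to smallest: 135, 52, 20, 11 bp.

135, 52, 20, 11 bp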